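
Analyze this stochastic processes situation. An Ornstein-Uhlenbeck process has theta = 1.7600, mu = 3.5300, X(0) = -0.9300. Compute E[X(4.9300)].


E[X(t)] = mu + (X(0) - mu)*exp(-theta*t)
= 3.5300 + (-0.9300 - 3.5300)*exp(-1.7600*4.9300)
= 3.5300 + -4.4600 * 1.7050e-04
= 3.5292

3.5292


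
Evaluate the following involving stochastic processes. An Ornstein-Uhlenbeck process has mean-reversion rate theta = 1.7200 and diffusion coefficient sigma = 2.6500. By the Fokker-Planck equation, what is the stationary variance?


Stationary variance = sigma^2 / (2*theta)
= 2.6500^2 / (2*1.7200)
= 7.0225 / 3.4400
= 2.0414

2.0414


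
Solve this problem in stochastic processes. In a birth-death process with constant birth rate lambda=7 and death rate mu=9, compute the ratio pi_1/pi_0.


For birth-death process, pi_n/pi_0 = (lambda/mu)^n
= (7/9)^1
= 0.7778

0.7778


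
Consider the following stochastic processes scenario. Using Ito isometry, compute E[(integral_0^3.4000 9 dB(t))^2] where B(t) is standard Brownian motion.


By Ito isometry: E[(int f dB)^2] = int f^2 dt
= 9^2 * 3.4000
= 81 * 3.4000 = 275.4000

275.4000


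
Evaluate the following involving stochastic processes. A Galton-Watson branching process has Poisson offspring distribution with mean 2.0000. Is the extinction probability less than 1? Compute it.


Since mu = 2.0000 > 1, extinction prob q < 1.
Solve s = exp(mu*(s-1)) iteratively.
q = 0.2032

0.2032


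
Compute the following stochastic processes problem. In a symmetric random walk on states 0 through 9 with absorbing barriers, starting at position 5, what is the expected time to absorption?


For symmetric RW on 0,...,N with absorbing barriers, E(i) = i*(N-i)
E(5) = 5 * 4 = 20

20


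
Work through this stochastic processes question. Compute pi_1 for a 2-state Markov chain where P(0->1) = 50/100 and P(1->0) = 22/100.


Stationary distribution: pi_0 = p10/(p01+p10), pi_1 = p01/(p01+p10)
p01 = 0.5000, p10 = 0.2200
pi_1 = 0.6944

0.6944


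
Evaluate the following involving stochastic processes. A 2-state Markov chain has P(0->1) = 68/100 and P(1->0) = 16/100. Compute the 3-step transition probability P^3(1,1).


Computing P^3 by matrix multiplication.
P = [[0.3200, 0.6800], [0.1600, 0.8400]]
After raising P to the power 3:
P^3(1,1) = 0.8103

0.8103


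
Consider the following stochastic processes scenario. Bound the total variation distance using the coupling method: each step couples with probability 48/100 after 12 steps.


TV distance bound <= (1-delta)^n
= (1 - 0.4800)^12
= 0.5200^12
= 3.9088e-04

3.9088e-04


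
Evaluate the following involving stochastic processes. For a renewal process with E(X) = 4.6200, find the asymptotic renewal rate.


Long-run renewal rate = 1/E(X)
= 1/4.6200
= 0.2165

0.2165


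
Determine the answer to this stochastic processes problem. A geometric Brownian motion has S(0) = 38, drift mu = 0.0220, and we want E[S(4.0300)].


E[S(t)] = S(0) * exp(mu * t)
= 38 * exp(0.0220 * 4.0300)
= 38 * 1.0927
= 41.5229

41.5229


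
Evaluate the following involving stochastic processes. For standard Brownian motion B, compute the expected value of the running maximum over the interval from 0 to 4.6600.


E(max B(s)) = sqrt(2t/pi)
= sqrt(2*4.6600/pi)
= sqrt(2.9666)
= 1.7224

1.7224


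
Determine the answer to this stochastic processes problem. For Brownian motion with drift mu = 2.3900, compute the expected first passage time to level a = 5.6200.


Expected first passage time = a/mu
= 5.6200/2.3900
= 2.3515

2.3515


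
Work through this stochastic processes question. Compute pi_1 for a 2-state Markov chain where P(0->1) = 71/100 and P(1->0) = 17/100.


Stationary distribution: pi_0 = p10/(p01+p10), pi_1 = p01/(p01+p10)
p01 = 0.7100, p10 = 0.1700
pi_1 = 0.8068

0.8068


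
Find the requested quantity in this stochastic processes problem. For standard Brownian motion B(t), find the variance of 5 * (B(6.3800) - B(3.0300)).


Var(alpha*(B(t)-B(s))) = alpha^2 * (t-s)
= 5^2 * (6.3800 - 3.0300)
= 25 * 3.3500
= 83.7500

83.7500


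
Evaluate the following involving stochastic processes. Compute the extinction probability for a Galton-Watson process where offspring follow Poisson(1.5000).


Since mu = 1.5000 > 1, extinction prob q < 1.
Solve s = exp(mu*(s-1)) iteratively.
q = 0.4172

0.4172


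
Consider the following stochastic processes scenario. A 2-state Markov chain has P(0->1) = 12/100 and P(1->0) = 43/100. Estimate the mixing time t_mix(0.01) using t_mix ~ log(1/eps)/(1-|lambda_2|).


lambda_2 = |1 - p01 - p10| = |1 - 0.1200 - 0.4300| = 0.4500
t_mix ~ log(1/eps)/(1 - |lambda_2|)
= log(100)/(1 - 0.4500) = 4.6052/0.5500
= 8.3730

8.3730


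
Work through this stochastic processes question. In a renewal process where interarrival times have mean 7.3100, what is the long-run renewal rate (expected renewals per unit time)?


Long-run renewal rate = 1/E(X)
= 1/7.3100
= 0.1368

0.1368


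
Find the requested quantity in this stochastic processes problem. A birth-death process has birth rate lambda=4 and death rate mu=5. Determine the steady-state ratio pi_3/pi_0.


For birth-death process, pi_n/pi_0 = (lambda/mu)^n
= (4/5)^3
= 0.5120

0.5120


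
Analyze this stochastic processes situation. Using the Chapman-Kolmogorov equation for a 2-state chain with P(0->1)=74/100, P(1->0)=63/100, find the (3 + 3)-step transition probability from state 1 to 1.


P^6 = P^3 * P^3
Computing via matrix multiplication of the transition matrix.
Entry (1,1) of P^6 = 0.5413

0.5413


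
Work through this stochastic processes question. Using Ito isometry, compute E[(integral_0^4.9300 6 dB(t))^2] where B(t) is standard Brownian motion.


By Ito isometry: E[(int f dB)^2] = int f^2 dt
= 6^2 * 4.9300
= 36 * 4.9300 = 177.4800

177.4800


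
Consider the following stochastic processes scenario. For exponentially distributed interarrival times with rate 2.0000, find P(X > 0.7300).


P(X > t) = exp(-lambda * t)
= exp(-2.0000 * 0.7300)
= exp(-1.4600) = 0.2322

0.2322


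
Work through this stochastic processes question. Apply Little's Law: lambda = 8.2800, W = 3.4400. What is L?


Little's Law: L = lambda * W
= 8.2800 * 3.4400
= 28.4832

28.4832


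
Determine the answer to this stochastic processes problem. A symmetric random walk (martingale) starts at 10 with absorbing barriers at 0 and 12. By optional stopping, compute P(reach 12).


By optional stopping theorem: E(M at tau) = M(0) = 10
P(hit 12)*12 + P(hit 0)*0 = 10
P(hit 12) = (10 - 0)/(12 - 0) = 5/6 = 0.8333

0.8333


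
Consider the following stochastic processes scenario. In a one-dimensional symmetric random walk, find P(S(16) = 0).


P(S(16) = 0) = C(16,8) / 4^8
= 12870 / 65536
= 0.1964

0.1964


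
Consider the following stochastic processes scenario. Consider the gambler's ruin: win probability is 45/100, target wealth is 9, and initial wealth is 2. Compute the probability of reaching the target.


Gambler's ruin formula:
r = q/p = 0.5500/0.4500 = 1.2222
P(win) = (1 - r^i)/(1 - r^N)
= (1 - 1.2222^2)/(1 - 1.2222^9)
= 0.0971

0.0971


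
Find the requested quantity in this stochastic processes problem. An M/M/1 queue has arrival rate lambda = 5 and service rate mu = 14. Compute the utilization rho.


rho = lambda/mu
= 5/14
= 0.3571

0.3571


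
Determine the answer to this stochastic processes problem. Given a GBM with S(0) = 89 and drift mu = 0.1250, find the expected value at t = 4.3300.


E[S(t)] = S(0) * exp(mu * t)
= 89 * exp(0.1250 * 4.3300)
= 89 * 1.7182
= 152.9156

152.9156


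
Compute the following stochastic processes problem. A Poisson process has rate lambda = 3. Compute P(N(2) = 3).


P(N(t)=k) = (lambda*t)^k * exp(-lambda*t) / k!
lambda*t = 6
= 6^3 * exp(-6) / 3!
= 216 * 0.0025 / 6
= 0.0892

0.0892


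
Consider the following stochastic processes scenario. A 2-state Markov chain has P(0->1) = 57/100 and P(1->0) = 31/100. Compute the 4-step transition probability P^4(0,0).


Computing P^4 by matrix multiplication.
P = [[0.4300, 0.5700], [0.3100, 0.6900]]
After raising P to the power 4:
P^4(0,0) = 0.3524

0.3524


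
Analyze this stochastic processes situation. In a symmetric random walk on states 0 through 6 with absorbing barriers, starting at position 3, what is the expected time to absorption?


For symmetric RW on 0,...,N with absorbing barriers, E(i) = i*(N-i)
E(3) = 3 * 3 = 9

9


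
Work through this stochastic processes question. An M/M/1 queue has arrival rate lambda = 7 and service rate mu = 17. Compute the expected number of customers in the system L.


rho = 7/17 = 0.4118
L = rho/(1-rho)
= 0.4118/0.5882
= 0.7000

0.7000


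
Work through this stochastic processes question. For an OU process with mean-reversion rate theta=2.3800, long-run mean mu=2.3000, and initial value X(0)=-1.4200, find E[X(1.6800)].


E[X(t)] = mu + (X(0) - mu)*exp(-theta*t)
= 2.3000 + (-1.4200 - 2.3000)*exp(-2.3800*1.6800)
= 2.3000 + -3.7200 * 0.0183
= 2.2318

2.2318


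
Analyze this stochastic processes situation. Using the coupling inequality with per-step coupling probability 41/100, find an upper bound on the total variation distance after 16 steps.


TV distance bound <= (1-delta)^n
= (1 - 0.4100)^16
= 0.5900^16
= 2.1559e-04

2.1559e-04


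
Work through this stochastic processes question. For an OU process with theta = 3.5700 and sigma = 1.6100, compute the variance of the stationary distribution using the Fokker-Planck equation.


Stationary variance = sigma^2 / (2*theta)
= 1.6100^2 / (2*3.5700)
= 2.5921 / 7.1400
= 0.3630

0.3630


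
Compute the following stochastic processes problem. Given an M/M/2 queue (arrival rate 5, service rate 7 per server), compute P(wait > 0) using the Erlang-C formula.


a = lambda/mu = 0.7143
rho = a/c = 0.3571
Erlang-C formula applied:
C(c,a) = 0.1880

0.1880


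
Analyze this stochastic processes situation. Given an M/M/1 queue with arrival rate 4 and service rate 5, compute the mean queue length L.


rho = 4/5 = 0.8000
L = rho/(1-rho)
= 0.8000/0.2000
= 4.0000

4.0000


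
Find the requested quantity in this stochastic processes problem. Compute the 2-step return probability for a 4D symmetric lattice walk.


P(return in 2 steps) = P(reverse first step) = 1/(2d)
= 1/8
= 0.1250

0.1250


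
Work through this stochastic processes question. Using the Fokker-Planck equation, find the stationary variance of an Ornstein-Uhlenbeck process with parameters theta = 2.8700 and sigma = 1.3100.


Stationary variance = sigma^2 / (2*theta)
= 1.3100^2 / (2*2.8700)
= 1.7161 / 5.7400
= 0.2990

0.2990


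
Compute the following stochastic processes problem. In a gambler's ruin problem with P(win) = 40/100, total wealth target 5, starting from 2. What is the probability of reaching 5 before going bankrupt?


Gambler's ruin formula:
r = q/p = 0.6000/0.4000 = 1.5000
P(win) = (1 - r^i)/(1 - r^N)
= (1 - 1.5000^2)/(1 - 1.5000^5)
= 0.1896

0.1896


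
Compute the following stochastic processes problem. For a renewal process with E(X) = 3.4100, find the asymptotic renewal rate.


Long-run renewal rate = 1/E(X)
= 1/3.4100
= 0.2933

0.2933


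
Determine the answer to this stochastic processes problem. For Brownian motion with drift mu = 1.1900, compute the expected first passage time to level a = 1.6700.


Expected first passage time = a/mu
= 1.6700/1.1900
= 1.4034

1.4034


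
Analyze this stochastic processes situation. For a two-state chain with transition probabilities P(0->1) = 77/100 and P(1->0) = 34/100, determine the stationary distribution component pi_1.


Stationary distribution: pi_0 = p10/(p01+p10), pi_1 = p01/(p01+p10)
p01 = 0.7700, p10 = 0.3400
pi_1 = 0.6937

0.6937


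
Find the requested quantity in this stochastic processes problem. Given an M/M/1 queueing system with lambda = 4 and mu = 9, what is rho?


rho = lambda/mu
= 4/9
= 0.4444

0.4444


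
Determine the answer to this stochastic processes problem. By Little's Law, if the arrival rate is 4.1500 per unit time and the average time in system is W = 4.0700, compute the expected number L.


Little's Law: L = lambda * W
= 4.1500 * 4.0700
= 16.8905

16.8905


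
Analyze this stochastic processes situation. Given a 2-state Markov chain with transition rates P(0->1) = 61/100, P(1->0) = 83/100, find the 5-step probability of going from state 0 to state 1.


Computing P^5 by matrix multiplication.
P = [[0.3900, 0.6100], [0.8300, 0.1700]]
After raising P to the power 5:
P^5(0,1) = 0.4306

0.4306


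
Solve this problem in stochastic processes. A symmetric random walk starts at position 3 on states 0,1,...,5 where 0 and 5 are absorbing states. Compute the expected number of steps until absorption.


For symmetric RW on 0,...,N with absorbing barriers, E(i) = i*(N-i)
E(3) = 3 * 2 = 6

6


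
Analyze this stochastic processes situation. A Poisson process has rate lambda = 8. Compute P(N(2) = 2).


P(N(t)=k) = (lambda*t)^k * exp(-lambda*t) / k!
lambda*t = 16
= 16^2 * exp(-16) / 2!
= 256 * 1.1254e-07 / 2
= 1.4405e-05

1.4405e-05


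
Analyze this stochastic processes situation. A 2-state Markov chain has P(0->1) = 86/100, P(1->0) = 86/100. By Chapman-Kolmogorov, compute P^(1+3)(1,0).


P^4 = P^1 * P^3
Computing via matrix multiplication of the transition matrix.
Entry (1,0) of P^4 = 0.3656

0.3656


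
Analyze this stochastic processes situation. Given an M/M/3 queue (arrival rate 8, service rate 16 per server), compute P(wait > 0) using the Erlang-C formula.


a = lambda/mu = 0.5000
rho = a/c = 0.1667
Erlang-C formula applied:
C(c,a) = 0.0152

0.0152


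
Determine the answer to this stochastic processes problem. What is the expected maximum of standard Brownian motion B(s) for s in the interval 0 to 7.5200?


E(max B(s)) = sqrt(2t/pi)
= sqrt(2*7.5200/pi)
= sqrt(4.7874)
= 2.1880

2.1880


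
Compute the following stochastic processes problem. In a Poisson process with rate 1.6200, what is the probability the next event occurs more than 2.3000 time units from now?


P(X > t) = exp(-lambda * t)
= exp(-1.6200 * 2.3000)
= exp(-3.7260) = 0.0241

0.0241


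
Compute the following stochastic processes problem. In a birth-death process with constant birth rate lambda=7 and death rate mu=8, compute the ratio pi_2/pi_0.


For birth-death process, pi_n/pi_0 = (lambda/mu)^n
= (7/8)^2
= 0.7656

0.7656


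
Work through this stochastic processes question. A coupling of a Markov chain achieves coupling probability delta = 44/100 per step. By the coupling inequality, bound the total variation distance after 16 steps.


TV distance bound <= (1-delta)^n
= (1 - 0.4400)^16
= 0.5600^16
= 9.3542e-05

9.3542e-05


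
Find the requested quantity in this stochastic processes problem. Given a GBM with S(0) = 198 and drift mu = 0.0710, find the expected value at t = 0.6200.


E[S(t)] = S(0) * exp(mu * t)
= 198 * exp(0.0710 * 0.6200)
= 198 * 1.0450
= 206.9106

206.9106


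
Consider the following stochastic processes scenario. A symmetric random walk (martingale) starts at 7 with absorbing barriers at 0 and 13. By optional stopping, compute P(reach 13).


By optional stopping theorem: E(M at tau) = M(0) = 7
P(hit 13)*13 + P(hit 0)*0 = 7
P(hit 13) = (7 - 0)/(13 - 0) = 7/13 = 0.5385

0.5385


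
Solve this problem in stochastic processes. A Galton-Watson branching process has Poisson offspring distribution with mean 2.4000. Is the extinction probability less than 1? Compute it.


Since mu = 2.4000 > 1, extinction prob q < 1.
Solve s = exp(mu*(s-1)) iteratively.
q = 0.1214

0.1214


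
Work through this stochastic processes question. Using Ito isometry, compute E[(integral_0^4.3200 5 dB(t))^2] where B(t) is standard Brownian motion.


By Ito isometry: E[(int f dB)^2] = int f^2 dt
= 5^2 * 4.3200
= 25 * 4.3200 = 108.0000

108.0000


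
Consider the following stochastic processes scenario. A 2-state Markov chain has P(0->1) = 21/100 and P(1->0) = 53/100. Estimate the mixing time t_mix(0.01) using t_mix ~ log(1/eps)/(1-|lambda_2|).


lambda_2 = |1 - p01 - p10| = |1 - 0.2100 - 0.5300| = 0.2600
t_mix ~ log(1/eps)/(1 - |lambda_2|)
= log(100)/(1 - 0.2600) = 4.6052/0.7400
= 6.2232

6.2232


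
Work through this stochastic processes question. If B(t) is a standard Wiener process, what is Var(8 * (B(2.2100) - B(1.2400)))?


Var(alpha*(B(t)-B(s))) = alpha^2 * (t-s)
= 8^2 * (2.2100 - 1.2400)
= 64 * 0.9700
= 62.0800

62.0800


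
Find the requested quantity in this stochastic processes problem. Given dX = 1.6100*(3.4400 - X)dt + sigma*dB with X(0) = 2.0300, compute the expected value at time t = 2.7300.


E[X(t)] = mu + (X(0) - mu)*exp(-theta*t)
= 3.4400 + (2.0300 - 3.4400)*exp(-1.6100*2.7300)
= 3.4400 + -1.4100 * 0.0123
= 3.4226

3.4226


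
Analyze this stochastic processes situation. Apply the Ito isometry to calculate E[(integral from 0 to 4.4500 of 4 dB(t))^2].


By Ito isometry: E[(int f dB)^2] = int f^2 dt
= 4^2 * 4.4500
= 16 * 4.4500 = 71.2000

71.2000


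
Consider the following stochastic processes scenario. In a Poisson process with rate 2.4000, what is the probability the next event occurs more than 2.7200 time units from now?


P(X > t) = exp(-lambda * t)
= exp(-2.4000 * 2.7200)
= exp(-6.5280) = 0.0015

0.0015


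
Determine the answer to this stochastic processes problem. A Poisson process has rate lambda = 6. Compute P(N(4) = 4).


P(N(t)=k) = (lambda*t)^k * exp(-lambda*t) / k!
lambda*t = 24
= 24^4 * exp(-24) / 4!
= 331776 * 3.7751e-11 / 24
= 5.2187e-07

5.2187e-07


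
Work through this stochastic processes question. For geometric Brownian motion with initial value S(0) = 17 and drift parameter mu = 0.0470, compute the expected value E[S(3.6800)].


E[S(t)] = S(0) * exp(mu * t)
= 17 * exp(0.0470 * 3.6800)
= 17 * 1.1888
= 20.2099

20.2099


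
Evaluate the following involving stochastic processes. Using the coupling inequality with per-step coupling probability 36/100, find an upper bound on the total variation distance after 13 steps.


TV distance bound <= (1-delta)^n
= (1 - 0.3600)^13
= 0.6400^13
= 0.0030

0.0030


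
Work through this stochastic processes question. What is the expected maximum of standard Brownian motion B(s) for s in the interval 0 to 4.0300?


E(max B(s)) = sqrt(2t/pi)
= sqrt(2*4.0300/pi)
= sqrt(2.5656)
= 1.6017

1.6017


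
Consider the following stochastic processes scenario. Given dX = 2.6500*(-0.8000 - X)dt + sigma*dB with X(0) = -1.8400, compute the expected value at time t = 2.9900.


E[X(t)] = mu + (X(0) - mu)*exp(-theta*t)
= -0.8000 + (-1.8400 - -0.8000)*exp(-2.6500*2.9900)
= -0.8000 + -1.0400 * 3.6213e-04
= -0.8004

-0.8004


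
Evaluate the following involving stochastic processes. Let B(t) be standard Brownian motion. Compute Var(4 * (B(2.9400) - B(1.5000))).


Var(alpha*(B(t)-B(s))) = alpha^2 * (t-s)
= 4^2 * (2.9400 - 1.5000)
= 16 * 1.4400
= 23.0400

23.0400


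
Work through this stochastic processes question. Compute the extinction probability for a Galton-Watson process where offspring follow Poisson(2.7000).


Since mu = 2.7000 > 1, extinction prob q < 1.
Solve s = exp(mu*(s-1)) iteratively.
q = 0.0844

0.0844


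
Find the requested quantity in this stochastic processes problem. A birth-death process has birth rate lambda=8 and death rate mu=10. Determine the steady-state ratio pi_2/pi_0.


For birth-death process, pi_n/pi_0 = (lambda/mu)^n
= (8/10)^2
= 0.6400

0.6400


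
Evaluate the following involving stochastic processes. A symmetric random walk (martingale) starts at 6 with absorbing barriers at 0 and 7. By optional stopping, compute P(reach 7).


By optional stopping theorem: E(M at tau) = M(0) = 6
P(hit 7)*7 + P(hit 0)*0 = 6
P(hit 7) = (6 - 0)/(7 - 0) = 6/7 = 0.8571

0.8571


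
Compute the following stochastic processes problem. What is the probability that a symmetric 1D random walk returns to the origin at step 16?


P(S(16) = 0) = C(16,8) / 4^8
= 12870 / 65536
= 0.1964

0.1964


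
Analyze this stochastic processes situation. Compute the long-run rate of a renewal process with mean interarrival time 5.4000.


Long-run renewal rate = 1/E(X)
= 1/5.4000
= 0.1852

0.1852


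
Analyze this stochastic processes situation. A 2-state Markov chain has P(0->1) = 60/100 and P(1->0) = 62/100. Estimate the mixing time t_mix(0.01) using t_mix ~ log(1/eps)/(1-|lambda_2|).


lambda_2 = |1 - p01 - p10| = |1 - 0.6000 - 0.6200| = 0.2200
t_mix ~ log(1/eps)/(1 - |lambda_2|)
= log(100)/(1 - 0.2200) = 4.6052/0.7800
= 5.9041

5.9041


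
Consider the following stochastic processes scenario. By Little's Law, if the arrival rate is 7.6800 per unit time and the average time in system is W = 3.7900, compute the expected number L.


Little's Law: L = lambda * W
= 7.6800 * 3.7900
= 29.1072

29.1072


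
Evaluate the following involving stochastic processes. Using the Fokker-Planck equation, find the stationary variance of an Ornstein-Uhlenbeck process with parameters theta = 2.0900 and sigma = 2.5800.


Stationary variance = sigma^2 / (2*theta)
= 2.5800^2 / (2*2.0900)
= 6.6564 / 4.1800
= 1.5924

1.5924


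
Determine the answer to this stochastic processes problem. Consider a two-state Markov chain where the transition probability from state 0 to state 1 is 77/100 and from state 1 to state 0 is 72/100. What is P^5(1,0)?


Computing P^5 by matrix multiplication.
P = [[0.2300, 0.7700], [0.7200, 0.2800]]
After raising P to the power 5:
P^5(1,0) = 0.4969

0.4969


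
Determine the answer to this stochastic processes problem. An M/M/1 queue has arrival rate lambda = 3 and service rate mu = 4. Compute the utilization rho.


rho = lambda/mu
= 3/4
= 0.7500

0.7500


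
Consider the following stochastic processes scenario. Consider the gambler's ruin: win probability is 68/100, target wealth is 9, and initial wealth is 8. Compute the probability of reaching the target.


Gambler's ruin formula:
r = q/p = 0.3200/0.6800 = 0.4706
P(win) = (1 - r^i)/(1 - r^N)
= (1 - 0.4706^8)/(1 - 0.4706^9)
= 0.9987

0.9987


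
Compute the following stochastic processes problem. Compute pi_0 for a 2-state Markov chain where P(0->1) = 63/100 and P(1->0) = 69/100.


Stationary distribution: pi_0 = p10/(p01+p10), pi_1 = p01/(p01+p10)
p01 = 0.6300, p10 = 0.6900
pi_0 = 0.5227

0.5227


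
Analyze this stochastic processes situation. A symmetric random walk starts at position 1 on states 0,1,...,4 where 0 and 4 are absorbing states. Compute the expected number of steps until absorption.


For symmetric RW on 0,...,N with absorbing barriers, E(i) = i*(N-i)
E(1) = 1 * 3 = 3

3


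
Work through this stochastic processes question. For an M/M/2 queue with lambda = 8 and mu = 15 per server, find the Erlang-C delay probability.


a = lambda/mu = 0.5333
rho = a/c = 0.2667
Erlang-C formula applied:
C(c,a) = 0.1123

0.1123


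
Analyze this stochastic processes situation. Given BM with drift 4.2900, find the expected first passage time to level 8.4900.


Expected first passage time = a/mu
= 8.4900/4.2900
= 1.9790

1.9790


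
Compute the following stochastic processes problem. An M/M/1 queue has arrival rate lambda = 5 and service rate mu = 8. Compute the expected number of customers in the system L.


rho = 5/8 = 0.6250
L = rho/(1-rho)
= 0.6250/0.3750
= 1.6667

1.6667


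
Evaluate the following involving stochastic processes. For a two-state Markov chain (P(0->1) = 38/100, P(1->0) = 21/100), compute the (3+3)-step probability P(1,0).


P^6 = P^3 * P^3
Computing via matrix multiplication of the transition matrix.
Entry (1,0) of P^6 = 0.3542

0.3542


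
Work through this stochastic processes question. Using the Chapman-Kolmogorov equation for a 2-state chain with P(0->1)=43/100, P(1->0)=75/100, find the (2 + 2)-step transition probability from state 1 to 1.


P^4 = P^2 * P^2
Computing via matrix multiplication of the transition matrix.
Entry (1,1) of P^4 = 0.3651

0.3651


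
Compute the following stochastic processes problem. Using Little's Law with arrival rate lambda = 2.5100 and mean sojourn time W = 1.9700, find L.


Little's Law: L = lambda * W
= 2.5100 * 1.9700
= 4.9447

4.9447


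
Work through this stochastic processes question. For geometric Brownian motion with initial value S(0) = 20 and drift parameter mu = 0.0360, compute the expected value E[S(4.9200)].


E[S(t)] = S(0) * exp(mu * t)
= 20 * exp(0.0360 * 4.9200)
= 20 * 1.1938
= 23.8755

23.8755


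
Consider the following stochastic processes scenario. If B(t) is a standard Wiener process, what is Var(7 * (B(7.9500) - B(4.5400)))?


Var(alpha*(B(t)-B(s))) = alpha^2 * (t-s)
= 7^2 * (7.9500 - 4.5400)
= 49 * 3.4100
= 167.0900

167.0900


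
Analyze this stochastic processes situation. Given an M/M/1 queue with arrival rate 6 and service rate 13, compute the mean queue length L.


rho = 6/13 = 0.4615
L = rho/(1-rho)
= 0.4615/0.5385
= 0.8571

0.8571


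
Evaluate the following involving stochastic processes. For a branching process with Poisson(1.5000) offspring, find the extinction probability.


Since mu = 1.5000 > 1, extinction prob q < 1.
Solve s = exp(mu*(s-1)) iteratively.
q = 0.4172

0.4172


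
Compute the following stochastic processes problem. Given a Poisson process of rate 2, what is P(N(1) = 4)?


P(N(t)=k) = (lambda*t)^k * exp(-lambda*t) / k!
lambda*t = 2
= 2^4 * exp(-2) / 4!
= 16 * 0.1353 / 24
= 0.0902

0.0902


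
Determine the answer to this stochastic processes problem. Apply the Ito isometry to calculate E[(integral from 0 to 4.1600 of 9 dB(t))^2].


By Ito isometry: E[(int f dB)^2] = int f^2 dt
= 9^2 * 4.1600
= 81 * 4.1600 = 336.9600

336.9600


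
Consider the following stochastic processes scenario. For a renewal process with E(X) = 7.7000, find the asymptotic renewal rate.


Long-run renewal rate = 1/E(X)
= 1/7.7000
= 0.1299

0.1299


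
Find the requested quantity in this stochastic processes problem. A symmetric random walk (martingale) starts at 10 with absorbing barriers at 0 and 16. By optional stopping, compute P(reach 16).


By optional stopping theorem: E(M at tau) = M(0) = 10
P(hit 16)*16 + P(hit 0)*0 = 10
P(hit 16) = (10 - 0)/(16 - 0) = 5/8 = 0.6250

0.6250


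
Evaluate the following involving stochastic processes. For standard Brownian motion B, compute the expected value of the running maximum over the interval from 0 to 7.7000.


E(max B(s)) = sqrt(2t/pi)
= sqrt(2*7.7000/pi)
= sqrt(4.9020)
= 2.2140

2.2140


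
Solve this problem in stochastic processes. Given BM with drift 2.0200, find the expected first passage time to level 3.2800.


Expected first passage time = a/mu
= 3.2800/2.0200
= 1.6238

1.6238


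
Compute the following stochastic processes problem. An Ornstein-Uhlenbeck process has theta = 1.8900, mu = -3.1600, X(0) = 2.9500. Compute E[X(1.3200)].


E[X(t)] = mu + (X(0) - mu)*exp(-theta*t)
= -3.1600 + (2.9500 - -3.1600)*exp(-1.8900*1.3200)
= -3.1600 + 6.1100 * 0.0825
= -2.6558

-2.6558


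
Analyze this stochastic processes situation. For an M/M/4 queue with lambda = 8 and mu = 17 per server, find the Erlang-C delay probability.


a = lambda/mu = 0.4706
rho = a/c = 0.1176
Erlang-C formula applied:
C(c,a) = 0.0014

0.0014


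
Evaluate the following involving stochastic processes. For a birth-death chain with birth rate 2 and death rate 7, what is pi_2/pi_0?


For birth-death process, pi_n/pi_0 = (lambda/mu)^n
= (2/7)^2
= 0.0816

0.0816


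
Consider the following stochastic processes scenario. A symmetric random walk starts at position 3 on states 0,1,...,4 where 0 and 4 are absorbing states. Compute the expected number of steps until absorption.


For symmetric RW on 0,...,N with absorbing barriers, E(i) = i*(N-i)
E(3) = 3 * 1 = 3

3


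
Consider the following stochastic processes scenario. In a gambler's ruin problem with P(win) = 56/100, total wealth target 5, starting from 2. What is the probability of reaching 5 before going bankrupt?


Gambler's ruin formula:
r = q/p = 0.4400/0.5600 = 0.7857
P(win) = (1 - r^i)/(1 - r^N)
= (1 - 0.7857^2)/(1 - 0.7857^5)
= 0.5462

0.5462


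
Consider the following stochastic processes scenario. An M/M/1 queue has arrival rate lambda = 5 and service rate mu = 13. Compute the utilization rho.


rho = lambda/mu
= 5/13
= 0.3846

0.3846


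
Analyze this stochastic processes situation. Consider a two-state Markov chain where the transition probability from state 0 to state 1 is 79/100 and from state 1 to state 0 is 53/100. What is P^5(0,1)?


Computing P^5 by matrix multiplication.
P = [[0.2100, 0.7900], [0.5300, 0.4700]]
After raising P to the power 5:
P^5(0,1) = 0.6005

0.6005


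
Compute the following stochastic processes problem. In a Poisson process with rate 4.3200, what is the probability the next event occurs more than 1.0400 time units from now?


P(X > t) = exp(-lambda * t)
= exp(-4.3200 * 1.0400)
= exp(-4.4928) = 0.0112

0.0112


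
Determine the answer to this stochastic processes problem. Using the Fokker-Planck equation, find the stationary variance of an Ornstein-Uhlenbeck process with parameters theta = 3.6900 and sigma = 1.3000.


Stationary variance = sigma^2 / (2*theta)
= 1.3000^2 / (2*3.6900)
= 1.6900 / 7.3800
= 0.2290

0.2290


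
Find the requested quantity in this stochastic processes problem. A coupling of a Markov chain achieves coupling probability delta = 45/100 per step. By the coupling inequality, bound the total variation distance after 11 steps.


TV distance bound <= (1-delta)^n
= (1 - 0.4500)^11
= 0.5500^11
= 0.0014

0.0014


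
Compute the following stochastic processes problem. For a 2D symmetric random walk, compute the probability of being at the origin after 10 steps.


P = C(10,5)^2 / 4^10
= 252^2 / 1048576
= 63504 / 1048576
= 0.0606

0.0606


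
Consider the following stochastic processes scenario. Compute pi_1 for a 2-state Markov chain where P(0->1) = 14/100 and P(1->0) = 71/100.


Stationary distribution: pi_0 = p10/(p01+p10), pi_1 = p01/(p01+p10)
p01 = 0.1400, p10 = 0.7100
pi_1 = 0.1647

0.1647


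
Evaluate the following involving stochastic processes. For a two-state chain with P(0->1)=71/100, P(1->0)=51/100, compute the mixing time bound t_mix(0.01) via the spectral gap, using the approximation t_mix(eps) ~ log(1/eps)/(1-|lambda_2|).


lambda_2 = |1 - p01 - p10| = |1 - 0.7100 - 0.5100| = 0.2200
t_mix ~ log(1/eps)/(1 - |lambda_2|)
= log(100)/(1 - 0.2200) = 4.6052/0.7800
= 5.9041

5.9041


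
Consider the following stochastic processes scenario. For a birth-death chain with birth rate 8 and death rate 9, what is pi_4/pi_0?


For birth-death process, pi_n/pi_0 = (lambda/mu)^n
= (8/9)^4
= 0.6243

0.6243


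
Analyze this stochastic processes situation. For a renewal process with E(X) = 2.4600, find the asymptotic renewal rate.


Long-run renewal rate = 1/E(X)
= 1/2.4600
= 0.4065

0.4065


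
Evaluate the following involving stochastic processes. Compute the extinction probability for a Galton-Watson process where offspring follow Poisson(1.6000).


Since mu = 1.6000 > 1, extinction prob q < 1.
Solve s = exp(mu*(s-1)) iteratively.
q = 0.3580

0.3580


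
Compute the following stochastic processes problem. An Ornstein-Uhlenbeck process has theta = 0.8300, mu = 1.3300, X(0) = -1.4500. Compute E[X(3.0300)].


E[X(t)] = mu + (X(0) - mu)*exp(-theta*t)
= 1.3300 + (-1.4500 - 1.3300)*exp(-0.8300*3.0300)
= 1.3300 + -2.7800 * 0.0809
= 1.1052

1.1052


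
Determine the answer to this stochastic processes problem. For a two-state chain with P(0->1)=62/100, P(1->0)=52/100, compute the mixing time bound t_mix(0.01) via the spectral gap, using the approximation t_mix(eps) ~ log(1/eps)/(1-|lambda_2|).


lambda_2 = |1 - p01 - p10| = |1 - 0.6200 - 0.5200| = 0.1400
t_mix ~ log(1/eps)/(1 - |lambda_2|)
= log(100)/(1 - 0.1400) = 4.6052/0.8600
= 5.3548

5.3548


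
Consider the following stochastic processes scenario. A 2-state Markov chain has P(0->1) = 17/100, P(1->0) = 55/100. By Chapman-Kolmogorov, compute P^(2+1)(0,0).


P^3 = P^2 * P^1
Computing via matrix multiplication of the transition matrix.
Entry (0,0) of P^3 = 0.7691

0.7691


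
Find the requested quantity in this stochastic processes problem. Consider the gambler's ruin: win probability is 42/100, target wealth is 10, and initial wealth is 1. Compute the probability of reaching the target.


Gambler's ruin formula:
r = q/p = 0.5800/0.4200 = 1.3810
P(win) = (1 - r^i)/(1 - r^N)
= (1 - 1.3810^1)/(1 - 1.3810^10)
= 0.0157

0.0157


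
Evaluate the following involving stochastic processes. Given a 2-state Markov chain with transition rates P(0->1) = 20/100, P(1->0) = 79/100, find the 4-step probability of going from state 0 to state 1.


Computing P^4 by matrix multiplication.
P = [[0.8000, 0.2000], [0.7900, 0.2100]]
After raising P to the power 4:
P^4(0,1) = 0.2020

0.2020


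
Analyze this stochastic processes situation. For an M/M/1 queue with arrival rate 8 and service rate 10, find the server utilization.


rho = lambda/mu
= 8/10
= 0.8000

0.8000


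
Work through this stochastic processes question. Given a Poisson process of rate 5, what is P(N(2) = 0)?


P(N(t)=k) = (lambda*t)^k * exp(-lambda*t) / k!
lambda*t = 10
= 10^0 * exp(-10) / 0!
= 1 * 4.5400e-05 / 1
= 4.5400e-05

4.5400e-05


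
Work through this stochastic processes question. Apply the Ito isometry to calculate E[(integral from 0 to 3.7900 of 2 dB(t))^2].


By Ito isometry: E[(int f dB)^2] = int f^2 dt
= 2^2 * 3.7900
= 4 * 3.7900 = 15.1600

15.1600


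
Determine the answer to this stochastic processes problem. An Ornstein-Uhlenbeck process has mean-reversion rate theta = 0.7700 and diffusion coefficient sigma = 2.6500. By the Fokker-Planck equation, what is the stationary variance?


Stationary variance = sigma^2 / (2*theta)
= 2.6500^2 / (2*0.7700)
= 7.0225 / 1.5400
= 4.5601

4.5601


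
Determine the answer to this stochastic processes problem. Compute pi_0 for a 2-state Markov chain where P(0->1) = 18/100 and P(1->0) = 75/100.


Stationary distribution: pi_0 = p10/(p01+p10), pi_1 = p01/(p01+p10)
p01 = 0.1800, p10 = 0.7500
pi_0 = 0.8065

0.8065


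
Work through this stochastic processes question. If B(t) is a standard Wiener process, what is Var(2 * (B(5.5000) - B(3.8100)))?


Var(alpha*(B(t)-B(s))) = alpha^2 * (t-s)
= 2^2 * (5.5000 - 3.8100)
= 4 * 1.6900
= 6.7600

6.7600


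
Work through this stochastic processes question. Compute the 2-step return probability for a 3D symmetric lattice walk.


P(return in 2 steps) = P(reverse first step) = 1/(2d)
= 1/6
= 0.1667

0.1667


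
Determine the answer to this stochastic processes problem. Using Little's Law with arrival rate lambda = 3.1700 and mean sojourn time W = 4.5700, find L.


Little's Law: L = lambda * W
= 3.1700 * 4.5700
= 14.4869

14.4869


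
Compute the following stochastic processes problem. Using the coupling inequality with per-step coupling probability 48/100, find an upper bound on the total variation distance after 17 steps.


TV distance bound <= (1-delta)^n
= (1 - 0.4800)^17
= 0.5200^17
= 1.4861e-05

1.4861e-05


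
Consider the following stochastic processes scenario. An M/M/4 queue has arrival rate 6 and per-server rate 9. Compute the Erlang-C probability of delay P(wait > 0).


a = lambda/mu = 0.6667
rho = a/c = 0.1667
Erlang-C formula applied:
C(c,a) = 0.0051

0.0051


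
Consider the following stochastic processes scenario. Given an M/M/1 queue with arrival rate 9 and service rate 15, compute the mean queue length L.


rho = 9/15 = 0.6000
L = rho/(1-rho)
= 0.6000/0.4000
= 1.5000

1.5000


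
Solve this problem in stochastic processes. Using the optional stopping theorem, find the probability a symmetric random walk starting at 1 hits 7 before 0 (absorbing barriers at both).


By optional stopping theorem: E(M at tau) = M(0) = 1
P(hit 7)*7 + P(hit 0)*0 = 1
P(hit 7) = (1 - 0)/(7 - 0) = 1/7 = 0.1429

0.1429


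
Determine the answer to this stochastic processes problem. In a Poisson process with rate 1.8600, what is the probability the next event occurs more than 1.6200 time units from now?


P(X > t) = exp(-lambda * t)
= exp(-1.8600 * 1.6200)
= exp(-3.0132) = 0.0491

0.0491


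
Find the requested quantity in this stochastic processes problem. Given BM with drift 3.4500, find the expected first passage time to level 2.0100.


Expected first passage time = a/mu
= 2.0100/3.4500
= 0.5826

0.5826


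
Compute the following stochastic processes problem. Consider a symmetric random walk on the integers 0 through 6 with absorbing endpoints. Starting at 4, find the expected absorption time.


For symmetric RW on 0,...,N with absorbing barriers, E(i) = i*(N-i)
E(4) = 4 * 2 = 8

8


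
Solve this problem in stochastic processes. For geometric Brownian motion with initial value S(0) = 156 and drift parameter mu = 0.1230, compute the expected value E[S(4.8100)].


E[S(t)] = S(0) * exp(mu * t)
= 156 * exp(0.1230 * 4.8100)
= 156 * 1.8069
= 281.8813

281.8813


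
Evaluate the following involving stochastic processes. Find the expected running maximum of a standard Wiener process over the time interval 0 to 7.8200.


E(max B(s)) = sqrt(2t/pi)
= sqrt(2*7.8200/pi)
= sqrt(4.9784)
= 2.2312

2.2312


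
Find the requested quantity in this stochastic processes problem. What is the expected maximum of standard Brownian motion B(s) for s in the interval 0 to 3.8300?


E(max B(s)) = sqrt(2t/pi)
= sqrt(2*3.8300/pi)
= sqrt(2.4383)
= 1.5615

1.5615


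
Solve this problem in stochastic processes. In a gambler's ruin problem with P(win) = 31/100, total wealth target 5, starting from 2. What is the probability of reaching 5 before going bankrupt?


Gambler's ruin formula:
r = q/p = 0.6900/0.3100 = 2.2258
P(win) = (1 - r^i)/(1 - r^N)
= (1 - 2.2258^2)/(1 - 2.2258^5)
= 0.0737

0.0737


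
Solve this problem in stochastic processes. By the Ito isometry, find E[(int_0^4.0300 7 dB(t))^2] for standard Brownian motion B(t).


By Ito isometry: E[(int f dB)^2] = int f^2 dt
= 7^2 * 4.0300
= 49 * 4.0300 = 197.4700

197.4700


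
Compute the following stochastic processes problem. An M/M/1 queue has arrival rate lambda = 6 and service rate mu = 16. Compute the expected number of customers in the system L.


rho = 6/16 = 0.3750
L = rho/(1-rho)
= 0.3750/0.6250
= 0.6000

0.6000


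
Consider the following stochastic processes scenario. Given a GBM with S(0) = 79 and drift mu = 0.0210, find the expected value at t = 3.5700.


E[S(t)] = S(0) * exp(mu * t)
= 79 * exp(0.0210 * 3.5700)
= 79 * 1.0779
= 85.1503

85.1503


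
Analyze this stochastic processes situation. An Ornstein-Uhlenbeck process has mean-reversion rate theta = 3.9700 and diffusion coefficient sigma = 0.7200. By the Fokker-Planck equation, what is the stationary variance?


Stationary variance = sigma^2 / (2*theta)
= 0.7200^2 / (2*3.9700)
= 0.5184 / 7.9400
= 0.0653

0.0653


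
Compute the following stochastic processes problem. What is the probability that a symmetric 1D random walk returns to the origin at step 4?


P(S(4) = 0) = C(4,2) / 4^2
= 6 / 16
= 0.3750

0.3750


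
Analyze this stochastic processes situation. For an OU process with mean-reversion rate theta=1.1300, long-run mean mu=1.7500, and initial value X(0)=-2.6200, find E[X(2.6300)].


E[X(t)] = mu + (X(0) - mu)*exp(-theta*t)
= 1.7500 + (-2.6200 - 1.7500)*exp(-1.1300*2.6300)
= 1.7500 + -4.3700 * 0.0512
= 1.5262

1.5262


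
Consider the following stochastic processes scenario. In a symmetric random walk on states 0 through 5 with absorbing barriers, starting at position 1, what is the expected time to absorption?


For symmetric RW on 0,...,N with absorbing barriers, E(i) = i*(N-i)
E(1) = 1 * 4 = 4

4
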